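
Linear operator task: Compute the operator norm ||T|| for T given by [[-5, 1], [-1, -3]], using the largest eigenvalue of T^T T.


A^T A = [[26, -2], [-2, 10]]
trace(A^T A) = 36, det(A^T A) = 256
discriminant = 36^2 - 4*256 = 272
Largest eigenvalue of A^T A = (trace + sqrt(disc))/2 = 26.2462
||T|| = sqrt(26.2462) = 5.1231

5.1231


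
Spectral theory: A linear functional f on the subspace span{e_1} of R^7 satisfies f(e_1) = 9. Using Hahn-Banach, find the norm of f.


The norm of f is given by ||f|| = sup_{||x||=1} |f(x)|.
On span{e_1}, ||e_1|| = 1, so ||f|| = |f(e_1)| / ||e_1||
= |9| / 1 = 9.0000

9.0000


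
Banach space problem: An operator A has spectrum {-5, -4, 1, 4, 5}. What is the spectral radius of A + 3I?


Spectrum of A + 3I = {-2, -1, 4, 7, 8}
Spectral radius = max |lambda| over the shifted spectrum
= max(2, 1, 4, 7, 8) = 8

8


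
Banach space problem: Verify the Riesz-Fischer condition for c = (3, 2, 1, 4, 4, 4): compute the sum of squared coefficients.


sum |c_n|^2 = 3^2 + 2^2 + 1^2 + 4^2 + 4^2 + 4^2
= 9 + 4 + 1 + 16 + 16 + 16
= 62

62


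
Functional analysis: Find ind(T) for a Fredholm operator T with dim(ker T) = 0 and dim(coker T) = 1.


The Fredholm index is defined as ind(T) = dim(ker T) - dim(coker T)
= 0 - 1
= -1

-1


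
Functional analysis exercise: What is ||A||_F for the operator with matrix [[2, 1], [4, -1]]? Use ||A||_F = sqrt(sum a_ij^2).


||A||_F^2 = sum a_ij^2
= 2^2 + 1^2 + 4^2 + (-1)^2
= 4 + 1 + 16 + 1 = 22
||A||_F = sqrt(22) = 4.6904

4.6904


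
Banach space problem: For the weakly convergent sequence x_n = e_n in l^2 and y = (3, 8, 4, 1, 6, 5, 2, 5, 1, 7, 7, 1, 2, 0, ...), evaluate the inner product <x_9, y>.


x_9 = e_9 is the standard basis vector with 1 in position 9.
<x_9, y> = y_9 = 1
As n -> infinity, <x_n, y> -> 0, confirming weak convergence of (x_n) to 0.

1


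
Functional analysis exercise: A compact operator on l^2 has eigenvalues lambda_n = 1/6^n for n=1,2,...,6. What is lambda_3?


The eigenvalue formula gives lambda_3 = 1/6^3
= 1/216
= 0.0046

0.0046


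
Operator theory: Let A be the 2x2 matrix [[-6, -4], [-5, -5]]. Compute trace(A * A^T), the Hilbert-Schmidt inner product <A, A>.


trace(A * A^T) = sum of squares of all entries
= (-6)^2 + (-4)^2 + (-5)^2 + (-5)^2
= 36 + 16 + 25 + 25
= 102

102


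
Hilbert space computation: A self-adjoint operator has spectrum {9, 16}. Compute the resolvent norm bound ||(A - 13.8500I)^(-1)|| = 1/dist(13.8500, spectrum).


dist(13.8500, {9, 16}) = min(|13.8500 - 9|, |13.8500 - 16|)
= min(4.8500, 2.1500) = 2.1500
Resolvent bound = 1/2.1500 = 0.4651

0.4651


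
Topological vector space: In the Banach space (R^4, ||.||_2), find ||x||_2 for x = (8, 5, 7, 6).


The l^2 norm = (sum |x_i|^2)^(1/2)
Sum of 2th powers = 64 + 25 + 49 + 36 = 174
||x||_2 = (174)^(1/2) = 13.1909

13.1909


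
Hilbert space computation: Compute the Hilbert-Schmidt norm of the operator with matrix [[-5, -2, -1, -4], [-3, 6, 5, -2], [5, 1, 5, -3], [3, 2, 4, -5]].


The Hilbert-Schmidt norm is sqrt(sum of squares of all entries).
Sum of squares = (-5)^2 + (-2)^2 + (-1)^2 + (-4)^2 + (-3)^2 + 6^2 + 5^2 + (-2)^2 + 5^2 + 1^2 + 5^2 + (-3)^2 + 3^2 + 2^2 + 4^2 + (-5)^2
= 25 + 4 + 1 + 16 + 9 + 36 + 25 + 4 + 25 + 1 + 25 + 9 + 9 + 4 + 16 + 25 = 234
||T||_HS = sqrt(234) = 15.2971

15.2971


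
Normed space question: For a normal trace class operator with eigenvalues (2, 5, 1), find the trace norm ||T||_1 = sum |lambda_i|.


For a normal operator, singular values equal |eigenvalues|.
Trace norm = sum |lambda_i| = 2 + 5 + 1
= 8

8


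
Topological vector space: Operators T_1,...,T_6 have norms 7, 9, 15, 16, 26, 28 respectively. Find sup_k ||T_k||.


By the Uniform Boundedness Principle, the supremum of norms is finite.
sup_k ||T_k|| = max(7, 9, 15, 16, 26, 28) = 28

28


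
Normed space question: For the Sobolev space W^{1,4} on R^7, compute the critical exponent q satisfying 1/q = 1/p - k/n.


Using the Sobolev embedding formula: 1/q = 1/p - k/n
1/q = 1/4 - 1/7 = 3/28
q = 1/(3/28) = 28/3 = 9.3333

9.3333


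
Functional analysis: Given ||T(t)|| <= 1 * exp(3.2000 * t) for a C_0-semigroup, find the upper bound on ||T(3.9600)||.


||T(3.9600)|| <= 1 * exp(3.2000 * 3.9600)
= 1 * exp(12.6720)
= 1 * 318698.2470
= 318698.2470

318698.2470


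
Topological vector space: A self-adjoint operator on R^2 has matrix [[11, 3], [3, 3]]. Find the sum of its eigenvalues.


For a self-adjoint (symmetric) matrix, the eigenvalues are real.
The sum of eigenvalues equals the trace of the matrix.
trace = 11 + 3 = 14

14


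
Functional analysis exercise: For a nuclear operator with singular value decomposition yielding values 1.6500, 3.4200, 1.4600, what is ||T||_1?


The nuclear norm is the sum of all singular values.
||T||_1 = 1.6500 + 3.4200 + 1.4600
= 6.5300

6.5300


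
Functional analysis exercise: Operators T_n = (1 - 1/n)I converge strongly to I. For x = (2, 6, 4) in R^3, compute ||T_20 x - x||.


T_20 x - x = (1 - 1/20)x - x = -x/20
||x|| = sqrt(56) = 7.4833
||T_20 x - x|| = ||x||/20 = 7.4833/20 = 0.3742

0.3742


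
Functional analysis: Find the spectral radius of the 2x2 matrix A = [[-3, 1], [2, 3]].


For a 2x2 matrix, eigenvalues satisfy lambda^2 - (trace)*lambda + det = 0
trace = -3 + 3 = 0
det = -3*3 - 1*2 = -11
discriminant = 0^2 - 4*(-11) = 44
spectral radius = max |eigenvalue| = 3.3166

3.3166


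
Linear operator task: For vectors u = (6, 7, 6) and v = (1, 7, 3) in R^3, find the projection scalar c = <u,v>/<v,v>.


Computing <u,v> = 6*1 + 7*7 + 6*3 = 73
Computing <v,v> = 1^2 + 7^2 + 3^2 = 59
Projection coefficient = 73/59 = 1.2373

1.2373


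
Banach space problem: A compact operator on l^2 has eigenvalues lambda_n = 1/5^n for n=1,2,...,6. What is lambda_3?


The eigenvalue formula gives lambda_3 = 1/5^3
= 1/125
= 0.0080

0.0080


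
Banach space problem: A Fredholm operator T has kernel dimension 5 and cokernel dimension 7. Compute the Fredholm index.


The Fredholm index is defined as ind(T) = dim(ker T) - dim(coker T)
= 5 - 7
= -2

-2


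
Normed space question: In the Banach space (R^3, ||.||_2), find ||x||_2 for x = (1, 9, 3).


The l^2 norm = (sum |x_i|^2)^(1/2)
Sum of 2th powers = 1 + 81 + 9 = 91
||x||_2 = (91)^(1/2) = 9.5394

9.5394


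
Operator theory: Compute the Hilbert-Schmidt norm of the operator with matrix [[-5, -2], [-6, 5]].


The Hilbert-Schmidt norm is sqrt(sum of squares of all entries).
Sum of squares = (-5)^2 + (-2)^2 + (-6)^2 + 5^2
= 25 + 4 + 36 + 25 = 90
||T||_HS = sqrt(90) = 9.4868

9.4868


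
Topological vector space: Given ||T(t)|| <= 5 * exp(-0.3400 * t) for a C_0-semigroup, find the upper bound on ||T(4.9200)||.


||T(4.9200)|| <= 5 * exp(-0.3400 * 4.9200)
= 5 * exp(-1.6728)
= 5 * 0.1877
= 0.9386

0.9386


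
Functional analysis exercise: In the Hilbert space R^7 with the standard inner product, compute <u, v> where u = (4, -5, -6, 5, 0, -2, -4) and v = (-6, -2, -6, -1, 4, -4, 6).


Computing the standard inner product <u, v> = sum u_i * v_i
= 4*-6 + -5*-2 + -6*-6 + 5*-1 + 0*4 + -2*-4 + -4*6
= -24 + 10 + 36 + -5 + 0 + 8 + -24
= 1

1


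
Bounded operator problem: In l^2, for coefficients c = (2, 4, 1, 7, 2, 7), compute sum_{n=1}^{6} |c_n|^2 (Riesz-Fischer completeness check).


sum |c_n|^2 = 2^2 + 4^2 + 1^2 + 7^2 + 2^2 + 7^2
= 4 + 16 + 1 + 49 + 4 + 49
= 123

123


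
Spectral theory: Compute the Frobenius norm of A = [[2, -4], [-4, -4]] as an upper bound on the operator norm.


||A||_F^2 = sum a_ij^2
= 2^2 + (-4)^2 + (-4)^2 + (-4)^2
= 4 + 16 + 16 + 16 = 52
||A||_F = sqrt(52) = 7.2111

7.2111


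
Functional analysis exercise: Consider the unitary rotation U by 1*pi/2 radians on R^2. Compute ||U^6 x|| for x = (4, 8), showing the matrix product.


U is a rotation by theta = 1*pi/2
U^6 = rotation by 6*theta = 6*pi/2 = 2*pi/2 (mod 2*pi)
cos(2*pi/2) = -1.0000, sin(2*pi/2) = 0.0000
U^6 x = (-1.0000 * 4 - 0.0000 * 8, 0.0000 * 4 + -1.0000 * 8)
= (-4.0000, -8.0000)
||U^6 x|| = sqrt((-4.0000)^2 + (-8.0000)^2) = sqrt(80.0000) = 8.9443

8.9443


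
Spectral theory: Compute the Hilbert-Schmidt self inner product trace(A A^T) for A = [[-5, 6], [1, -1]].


trace(A * A^T) = sum of squares of all entries
= (-5)^2 + 6^2 + 1^2 + (-1)^2
= 25 + 36 + 1 + 1
= 63

63


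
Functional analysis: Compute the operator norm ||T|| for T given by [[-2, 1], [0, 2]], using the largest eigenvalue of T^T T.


A^T A = [[4, -2], [-2, 5]]
trace(A^T A) = 9, det(A^T A) = 16
discriminant = 9^2 - 4*16 = 17
Largest eigenvalue of A^T A = (trace + sqrt(disc))/2 = 6.5616
||T|| = sqrt(6.5616) = 2.5616

2.5616


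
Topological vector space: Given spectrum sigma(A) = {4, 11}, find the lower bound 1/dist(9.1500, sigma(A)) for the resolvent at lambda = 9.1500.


dist(9.1500, {4, 11}) = min(|9.1500 - 4|, |9.1500 - 11|)
= min(5.1500, 1.8500) = 1.8500
Resolvent bound = 1/1.8500 = 0.5405

0.5405


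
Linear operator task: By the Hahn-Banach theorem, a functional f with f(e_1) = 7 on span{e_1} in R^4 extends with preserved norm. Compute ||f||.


The norm of f is given by ||f|| = sup_{||x||=1} |f(x)|.
On span{e_1}, ||e_1|| = 1, so ||f|| = |f(e_1)| / ||e_1||
= |7| / 1 = 7.0000

7.0000


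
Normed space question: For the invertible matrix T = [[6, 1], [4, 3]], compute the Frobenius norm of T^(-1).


det(T) = 6*3 - 1*4 = 14
T^(-1) = (1/14) * [[3, -1], [-4, 6]] = [[0.2143, -0.0714], [-0.2857, 0.4286]]
||T^(-1)||_F^2 = 0.2143^2 + (-0.0714)^2 + (-0.2857)^2 + 0.4286^2 = 0.3163
||T^(-1)||_F = sqrt(0.3163) = 0.5624

0.5624


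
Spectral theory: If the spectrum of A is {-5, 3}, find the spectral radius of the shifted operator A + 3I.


Spectrum of A + 3I = {-2, 6}
Spectral radius = max |lambda| over the shifted spectrum
= max(2, 6) = 6

6


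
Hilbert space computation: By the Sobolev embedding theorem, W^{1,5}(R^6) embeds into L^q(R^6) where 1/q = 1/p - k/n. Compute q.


Using the Sobolev embedding formula: 1/q = 1/p - k/n
1/q = 1/5 - 1/6 = 1/30
q = 1/(1/30) = 30

30.0000


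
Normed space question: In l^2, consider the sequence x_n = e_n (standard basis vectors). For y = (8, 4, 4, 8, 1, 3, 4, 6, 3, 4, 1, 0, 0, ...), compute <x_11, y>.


x_11 = e_11 is the standard basis vector with 1 in position 11.
<x_11, y> = y_11 = 1
As n -> infinity, <x_n, y> -> 0, confirming weak convergence of (x_n) to 0.

1


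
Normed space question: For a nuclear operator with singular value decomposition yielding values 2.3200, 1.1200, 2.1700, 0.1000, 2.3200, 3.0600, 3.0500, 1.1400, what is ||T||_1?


The nuclear norm is the sum of all singular values.
||T||_1 = 2.3200 + 1.1200 + 2.1700 + 0.1000 + 2.3200 + 3.0600 + 3.0500 + 1.1400
= 15.2800

15.2800


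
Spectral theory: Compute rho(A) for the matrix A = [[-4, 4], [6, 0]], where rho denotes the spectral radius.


For a 2x2 matrix, eigenvalues satisfy lambda^2 - (trace)*lambda + det = 0
trace = -4 + 0 = -4
det = -4*0 - 4*6 = -24
discriminant = (-4)^2 - 4*(-24) = 112
spectral radius = max |eigenvalue| = 7.2915

7.2915


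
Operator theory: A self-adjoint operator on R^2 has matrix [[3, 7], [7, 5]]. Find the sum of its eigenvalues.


For a self-adjoint (symmetric) matrix, the eigenvalues are real.
The sum of eigenvalues equals the trace of the matrix.
trace = 3 + 5 = 8

8


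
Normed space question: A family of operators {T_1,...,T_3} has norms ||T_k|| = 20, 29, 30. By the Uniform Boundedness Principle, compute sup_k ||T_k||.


By the Uniform Boundedness Principle, the supremum of norms is finite.
sup_k ||T_k|| = max(20, 29, 30) = 30

30


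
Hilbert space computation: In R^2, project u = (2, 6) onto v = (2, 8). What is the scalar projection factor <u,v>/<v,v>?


Computing <u,v> = 2*2 + 6*8 = 52
Computing <v,v> = 2^2 + 8^2 = 68
Projection coefficient = 52/68 = 0.7647

0.7647


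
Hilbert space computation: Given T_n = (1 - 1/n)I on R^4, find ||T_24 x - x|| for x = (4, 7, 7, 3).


T_24 x - x = (1 - 1/24)x - x = -x/24
||x|| = sqrt(123) = 11.0905
||T_24 x - x|| = ||x||/24 = 11.0905/24 = 0.4621

0.4621


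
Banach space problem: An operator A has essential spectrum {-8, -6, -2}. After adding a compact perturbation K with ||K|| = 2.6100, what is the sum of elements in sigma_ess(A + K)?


By Weyl's theorem, the essential spectrum is invariant under compact perturbations.
sigma_ess(A + K) = sigma_ess(A) = {-8, -6, -2}
Sum = -8 + -6 + -2 = -16

-16


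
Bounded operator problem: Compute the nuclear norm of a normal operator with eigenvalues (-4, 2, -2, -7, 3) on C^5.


For a normal operator, singular values equal |eigenvalues|.
Trace norm = sum |lambda_i| = 4 + 2 + 2 + 7 + 3
= 18

18


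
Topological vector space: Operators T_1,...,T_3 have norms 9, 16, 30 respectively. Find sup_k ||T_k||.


By the Uniform Boundedness Principle, the supremum of norms is finite.
sup_k ||T_k|| = max(9, 16, 30) = 30

30


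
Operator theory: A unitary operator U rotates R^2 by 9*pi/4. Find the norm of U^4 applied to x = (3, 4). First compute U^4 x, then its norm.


U is a rotation by theta = 9*pi/4
U^4 = rotation by 4*theta = 36*pi/4 = 4*pi/4 (mod 2*pi)
cos(4*pi/4) = -1.0000, sin(4*pi/4) = 0.0000
U^4 x = (-1.0000 * 3 - 0.0000 * 4, 0.0000 * 3 + -1.0000 * 4)
= (-3.0000, -4.0000)
||U^4 x|| = sqrt((-3.0000)^2 + (-4.0000)^2) = sqrt(25.0000) = 5.0000

5.0000


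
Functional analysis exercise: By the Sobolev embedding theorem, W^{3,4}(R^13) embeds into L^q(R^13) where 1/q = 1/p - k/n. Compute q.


Using the Sobolev embedding formula: 1/q = 1/p - k/n
1/q = 1/4 - 3/13 = 1/52
q = 1/(1/52) = 52

52.0000


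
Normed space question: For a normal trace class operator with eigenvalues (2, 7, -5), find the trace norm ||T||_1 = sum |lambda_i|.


For a normal operator, singular values equal |eigenvalues|.
Trace norm = sum |lambda_i| = 2 + 7 + 5
= 14

14


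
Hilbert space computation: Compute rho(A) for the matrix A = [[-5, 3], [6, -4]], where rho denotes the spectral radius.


For a 2x2 matrix, eigenvalues satisfy lambda^2 - (trace)*lambda + det = 0
trace = -5 + -4 = -9
det = -5*-4 - 3*6 = 2
discriminant = (-9)^2 - 4*(2) = 73
spectral radius = max |eigenvalue| = 8.7720

8.7720


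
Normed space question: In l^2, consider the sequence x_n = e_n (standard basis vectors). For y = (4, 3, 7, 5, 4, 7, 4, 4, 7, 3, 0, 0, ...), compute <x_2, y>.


x_2 = e_2 is the standard basis vector with 1 in position 2.
<x_2, y> = y_2 = 3
As n -> infinity, <x_n, y> -> 0, confirming weak convergence of (x_n) to 0.

3


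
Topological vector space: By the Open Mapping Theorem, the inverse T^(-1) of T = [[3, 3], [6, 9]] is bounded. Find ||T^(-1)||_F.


det(T) = 3*9 - 3*6 = 9
T^(-1) = (1/9) * [[9, -3], [-6, 3]] = [[1.0000, -0.3333], [-0.6667, 0.3333]]
||T^(-1)||_F^2 = 1.0000^2 + (-0.3333)^2 + (-0.6667)^2 + 0.3333^2 = 1.6667
||T^(-1)||_F = sqrt(1.6667) = 1.2910

1.2910


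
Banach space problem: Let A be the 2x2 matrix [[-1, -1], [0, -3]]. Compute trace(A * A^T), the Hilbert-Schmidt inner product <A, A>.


trace(A * A^T) = sum of squares of all entries
= (-1)^2 + (-1)^2 + 0^2 + (-3)^2
= 1 + 1 + 0 + 9
= 11

11


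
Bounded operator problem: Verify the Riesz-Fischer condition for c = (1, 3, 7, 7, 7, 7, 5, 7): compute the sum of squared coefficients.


sum |c_n|^2 = 1^2 + 3^2 + 7^2 + 7^2 + 7^2 + 7^2 + 5^2 + 7^2
= 1 + 9 + 49 + 49 + 49 + 49 + 25 + 49
= 280

280


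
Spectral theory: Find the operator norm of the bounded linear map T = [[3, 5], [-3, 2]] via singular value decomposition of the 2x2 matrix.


A^T A = [[18, 9], [9, 29]]
trace(A^T A) = 47, det(A^T A) = 441
discriminant = 47^2 - 4*441 = 445
Largest eigenvalue of A^T A = (trace + sqrt(disc))/2 = 34.0475
||T|| = sqrt(34.0475) = 5.8350

5.8350


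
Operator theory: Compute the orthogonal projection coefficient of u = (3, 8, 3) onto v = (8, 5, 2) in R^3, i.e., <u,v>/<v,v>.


Computing <u,v> = 3*8 + 8*5 + 3*2 = 70
Computing <v,v> = 8^2 + 5^2 + 2^2 = 93
Projection coefficient = 70/93 = 0.7527

0.7527


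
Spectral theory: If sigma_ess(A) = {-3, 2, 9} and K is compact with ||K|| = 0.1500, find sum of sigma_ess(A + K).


By Weyl's theorem, the essential spectrum is invariant under compact perturbations.
sigma_ess(A + K) = sigma_ess(A) = {-3, 2, 9}
Sum = -3 + 2 + 9 = 8

8


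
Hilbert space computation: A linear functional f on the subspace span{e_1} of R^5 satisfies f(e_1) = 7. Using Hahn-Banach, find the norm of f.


The norm of f is given by ||f|| = sup_{||x||=1} |f(x)|.
On span{e_1}, ||e_1|| = 1, so ||f|| = |f(e_1)| / ||e_1||
= |7| / 1 = 7.0000

7.0000


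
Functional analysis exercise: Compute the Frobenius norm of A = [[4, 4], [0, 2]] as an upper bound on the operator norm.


||A||_F^2 = sum a_ij^2
= 4^2 + 4^2 + 0^2 + 2^2
= 16 + 16 + 0 + 4 = 36
||A||_F = sqrt(36) = 6.0000

6.0000


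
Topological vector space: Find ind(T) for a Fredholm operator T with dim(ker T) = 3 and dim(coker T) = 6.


The Fredholm index is defined as ind(T) = dim(ker T) - dim(coker T)
= 3 - 6
= -3

-3


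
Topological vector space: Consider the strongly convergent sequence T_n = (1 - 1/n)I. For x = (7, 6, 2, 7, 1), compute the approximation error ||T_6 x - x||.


T_6 x - x = (1 - 1/6)x - x = -x/6
||x|| = sqrt(139) = 11.7898
||T_6 x - x|| = ||x||/6 = 11.7898/6 = 1.9650

1.9650


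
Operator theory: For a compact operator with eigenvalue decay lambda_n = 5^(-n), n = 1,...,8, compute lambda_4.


The eigenvalue formula gives lambda_4 = 1/5^4
= 1/625
= 0.0016

0.0016


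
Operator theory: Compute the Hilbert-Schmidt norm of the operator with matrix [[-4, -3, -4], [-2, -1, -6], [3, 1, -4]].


The Hilbert-Schmidt norm is sqrt(sum of squares of all entries).
Sum of squares = (-4)^2 + (-3)^2 + (-4)^2 + (-2)^2 + (-1)^2 + (-6)^2 + 3^2 + 1^2 + (-4)^2
= 16 + 9 + 16 + 4 + 1 + 36 + 9 + 1 + 16 = 108
||T||_HS = sqrt(108) = 10.3923

10.3923


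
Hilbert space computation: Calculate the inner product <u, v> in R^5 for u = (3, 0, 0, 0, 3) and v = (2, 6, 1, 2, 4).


Computing the standard inner product <u, v> = sum u_i * v_i
= 3*2 + 0*6 + 0*1 + 0*2 + 3*4
= 6 + 0 + 0 + 0 + 12
= 18

18


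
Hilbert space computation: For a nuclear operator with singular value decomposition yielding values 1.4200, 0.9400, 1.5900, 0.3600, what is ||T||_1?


The nuclear norm is the sum of all singular values.
||T||_1 = 1.4200 + 0.9400 + 1.5900 + 0.3600
= 4.3100

4.3100


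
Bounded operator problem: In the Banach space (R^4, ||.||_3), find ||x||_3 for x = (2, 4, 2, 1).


The l^3 norm = (sum |x_i|^3)^(1/3)
Sum of 3th powers = 8 + 64 + 8 + 1 = 81
||x||_3 = (81)^(1/3) = 4.3267

4.3267


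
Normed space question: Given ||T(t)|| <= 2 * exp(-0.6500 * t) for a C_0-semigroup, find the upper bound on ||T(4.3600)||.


||T(4.3600)|| <= 2 * exp(-0.6500 * 4.3600)
= 2 * exp(-2.8340)
= 2 * 0.0588
= 0.1176

0.1176


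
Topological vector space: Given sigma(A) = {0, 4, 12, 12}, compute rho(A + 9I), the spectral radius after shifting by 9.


Spectrum of A + 9I = {9, 13, 21, 21}
Spectral radius = max |lambda| over the shifted spectrum
= max(9, 13, 21, 21) = 21

21


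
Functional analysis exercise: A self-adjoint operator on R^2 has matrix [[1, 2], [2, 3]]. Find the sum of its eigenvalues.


For a self-adjoint (symmetric) matrix, the eigenvalues are real.
The sum of eigenvalues equals the trace of the matrix.
trace = 1 + 3 = 4

4


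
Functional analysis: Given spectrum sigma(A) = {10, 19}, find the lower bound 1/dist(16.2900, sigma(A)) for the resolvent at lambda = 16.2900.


dist(16.2900, {10, 19}) = min(|16.2900 - 10|, |16.2900 - 19|)
= min(6.2900, 2.7100) = 2.7100
Resolvent bound = 1/2.7100 = 0.3690

0.3690


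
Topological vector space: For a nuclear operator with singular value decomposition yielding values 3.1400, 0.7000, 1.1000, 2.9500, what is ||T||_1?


The nuclear norm is the sum of all singular values.
||T||_1 = 3.1400 + 0.7000 + 1.1000 + 2.9500
= 7.8900

7.8900


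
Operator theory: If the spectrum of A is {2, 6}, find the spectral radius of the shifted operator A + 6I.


Spectrum of A + 6I = {8, 12}
Spectral radius = max |lambda| over the shifted spectrum
= max(8, 12) = 12

12


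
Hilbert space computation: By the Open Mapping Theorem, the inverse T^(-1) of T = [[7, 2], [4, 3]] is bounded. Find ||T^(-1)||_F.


det(T) = 7*3 - 2*4 = 13
T^(-1) = (1/13) * [[3, -2], [-4, 7]] = [[0.2308, -0.1538], [-0.3077, 0.5385]]
||T^(-1)||_F^2 = 0.2308^2 + (-0.1538)^2 + (-0.3077)^2 + 0.5385^2 = 0.4615
||T^(-1)||_F = sqrt(0.4615) = 0.6794

0.6794


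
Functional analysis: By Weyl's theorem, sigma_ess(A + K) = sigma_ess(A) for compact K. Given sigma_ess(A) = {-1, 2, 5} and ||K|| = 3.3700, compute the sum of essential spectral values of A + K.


By Weyl's theorem, the essential spectrum is invariant under compact perturbations.
sigma_ess(A + K) = sigma_ess(A) = {-1, 2, 5}
Sum = -1 + 2 + 5 = 6

6


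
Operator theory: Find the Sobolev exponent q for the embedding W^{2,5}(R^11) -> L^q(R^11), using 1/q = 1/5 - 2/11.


Using the Sobolev embedding formula: 1/q = 1/p - k/n
1/q = 1/5 - 2/11 = 1/55
q = 1/(1/55) = 55

55.0000


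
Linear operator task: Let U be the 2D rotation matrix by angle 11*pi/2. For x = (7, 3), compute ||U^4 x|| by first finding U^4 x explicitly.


U is a rotation by theta = 11*pi/2
U^4 = rotation by 4*theta = 44*pi/2 = 0*pi/2 (mod 2*pi)
cos(0*pi/2) = 1.0000, sin(0*pi/2) = 0.0000
U^4 x = (1.0000 * 7 - 0.0000 * 3, 0.0000 * 7 + 1.0000 * 3)
= (7.0000, 3.0000)
||U^4 x|| = sqrt(7.0000^2 + 3.0000^2) = sqrt(58.0000) = 7.6158

7.6158


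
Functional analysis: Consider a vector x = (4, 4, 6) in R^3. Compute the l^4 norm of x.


The l^4 norm = (sum |x_i|^4)^(1/4)
Sum of 4th powers = 256 + 256 + 1296 = 1808
||x||_4 = (1808)^(1/4) = 6.5208

6.5208


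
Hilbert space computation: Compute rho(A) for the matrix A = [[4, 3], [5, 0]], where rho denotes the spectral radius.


For a 2x2 matrix, eigenvalues satisfy lambda^2 - (trace)*lambda + det = 0
trace = 4 + 0 = 4
det = 4*0 - 3*5 = -15
discriminant = 4^2 - 4*(-15) = 76
spectral radius = max |eigenvalue| = 6.3589

6.3589


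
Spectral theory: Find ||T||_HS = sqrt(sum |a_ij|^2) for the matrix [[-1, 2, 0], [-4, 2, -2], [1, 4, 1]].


The Hilbert-Schmidt norm is sqrt(sum of squares of all entries).
Sum of squares = (-1)^2 + 2^2 + 0^2 + (-4)^2 + 2^2 + (-2)^2 + 1^2 + 4^2 + 1^2
= 1 + 4 + 0 + 16 + 4 + 4 + 1 + 16 + 1 = 47
||T||_HS = sqrt(47) = 6.8557

6.8557


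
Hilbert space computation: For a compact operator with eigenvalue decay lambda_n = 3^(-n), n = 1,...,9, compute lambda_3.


The eigenvalue formula gives lambda_3 = 1/3^3
= 1/27
= 0.0370

0.0370


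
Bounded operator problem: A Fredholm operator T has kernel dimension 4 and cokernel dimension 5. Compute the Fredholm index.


The Fredholm index is defined as ind(T) = dim(ker T) - dim(coker T)
= 4 - 5
= -1

-1


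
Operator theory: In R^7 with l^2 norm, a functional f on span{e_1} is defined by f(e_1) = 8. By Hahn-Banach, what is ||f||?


The norm of f is given by ||f|| = sup_{||x||=1} |f(x)|.
On span{e_1}, ||e_1|| = 1, so ||f|| = |f(e_1)| / ||e_1||
= |8| / 1 = 8.0000

8.0000


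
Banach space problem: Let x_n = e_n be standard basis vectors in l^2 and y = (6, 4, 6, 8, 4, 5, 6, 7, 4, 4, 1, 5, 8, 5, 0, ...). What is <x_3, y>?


x_3 = e_3 is the standard basis vector with 1 in position 3.
<x_3, y> = y_3 = 6
As n -> infinity, <x_n, y> -> 0, confirming weak convergence of (x_n) to 0.

6


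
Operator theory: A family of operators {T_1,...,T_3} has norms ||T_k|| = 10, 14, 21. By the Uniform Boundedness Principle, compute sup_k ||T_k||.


By the Uniform Boundedness Principle, the supremum of norms is finite.
sup_k ||T_k|| = max(10, 14, 21) = 21

21


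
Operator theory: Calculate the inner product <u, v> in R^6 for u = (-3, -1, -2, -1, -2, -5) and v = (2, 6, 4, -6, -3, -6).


Computing the standard inner product <u, v> = sum u_i * v_i
= -3*2 + -1*6 + -2*4 + -1*-6 + -2*-3 + -5*-6
= -6 + -6 + -8 + 6 + 6 + 30
= 22

22


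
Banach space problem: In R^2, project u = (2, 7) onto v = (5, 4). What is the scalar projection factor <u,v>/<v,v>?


Computing <u,v> = 2*5 + 7*4 = 38
Computing <v,v> = 5^2 + 4^2 = 41
Projection coefficient = 38/41 = 0.9268

0.9268


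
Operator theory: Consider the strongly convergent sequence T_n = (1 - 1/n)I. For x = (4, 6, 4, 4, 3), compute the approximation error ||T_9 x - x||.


T_9 x - x = (1 - 1/9)x - x = -x/9
||x|| = sqrt(93) = 9.6437
||T_9 x - x|| = ||x||/9 = 9.6437/9 = 1.0715

1.0715


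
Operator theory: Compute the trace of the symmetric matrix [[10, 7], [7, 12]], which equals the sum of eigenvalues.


For a self-adjoint (symmetric) matrix, the eigenvalues are real.
The sum of eigenvalues equals the trace of the matrix.
trace = 10 + 12 = 22

22


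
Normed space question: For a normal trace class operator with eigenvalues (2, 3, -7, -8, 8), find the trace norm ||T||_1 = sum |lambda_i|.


For a normal operator, singular values equal |eigenvalues|.
Trace norm = sum |lambda_i| = 2 + 3 + 7 + 8 + 8
= 28

28


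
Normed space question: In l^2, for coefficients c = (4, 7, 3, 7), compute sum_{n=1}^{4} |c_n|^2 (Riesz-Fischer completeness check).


sum |c_n|^2 = 4^2 + 7^2 + 3^2 + 7^2
= 16 + 49 + 9 + 49
= 123

123


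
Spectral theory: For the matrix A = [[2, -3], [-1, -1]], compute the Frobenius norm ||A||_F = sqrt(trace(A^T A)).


||A||_F^2 = sum a_ij^2
= 2^2 + (-3)^2 + (-1)^2 + (-1)^2
= 4 + 9 + 1 + 1 = 15
||A||_F = sqrt(15) = 3.8730

3.8730


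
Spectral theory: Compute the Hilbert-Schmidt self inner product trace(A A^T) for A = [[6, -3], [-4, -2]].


trace(A * A^T) = sum of squares of all entries
= 6^2 + (-3)^2 + (-4)^2 + (-2)^2
= 36 + 9 + 16 + 4
= 65

65


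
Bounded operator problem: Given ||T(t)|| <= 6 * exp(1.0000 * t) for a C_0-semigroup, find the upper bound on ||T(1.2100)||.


||T(1.2100)|| <= 6 * exp(1.0000 * 1.2100)
= 6 * exp(1.2100)
= 6 * 3.3535
= 20.1209

20.1209


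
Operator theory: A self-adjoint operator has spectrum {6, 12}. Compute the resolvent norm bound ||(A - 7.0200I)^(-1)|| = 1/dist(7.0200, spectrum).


dist(7.0200, {6, 12}) = min(|7.0200 - 6|, |7.0200 - 12|)
= min(1.0200, 4.9800) = 1.0200
Resolvent bound = 1/1.0200 = 0.9804

0.9804


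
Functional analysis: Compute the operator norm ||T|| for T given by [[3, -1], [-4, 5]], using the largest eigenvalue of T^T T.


A^T A = [[25, -23], [-23, 26]]
trace(A^T A) = 51, det(A^T A) = 121
discriminant = 51^2 - 4*121 = 2117
Largest eigenvalue of A^T A = (trace + sqrt(disc))/2 = 48.5054
||T|| = sqrt(48.5054) = 6.9646

6.9646


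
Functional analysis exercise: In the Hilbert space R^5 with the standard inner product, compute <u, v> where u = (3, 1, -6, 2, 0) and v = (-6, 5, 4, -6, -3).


Computing the standard inner product <u, v> = sum u_i * v_i
= 3*-6 + 1*5 + -6*4 + 2*-6 + 0*-3
= -18 + 5 + -24 + -12 + 0
= -49

-49


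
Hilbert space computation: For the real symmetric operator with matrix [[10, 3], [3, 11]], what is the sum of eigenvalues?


For a self-adjoint (symmetric) matrix, the eigenvalues are real.
The sum of eigenvalues equals the trace of the matrix.
trace = 10 + 11 = 21

21


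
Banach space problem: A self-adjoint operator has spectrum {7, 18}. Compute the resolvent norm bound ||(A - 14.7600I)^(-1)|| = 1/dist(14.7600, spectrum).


dist(14.7600, {7, 18}) = min(|14.7600 - 7|, |14.7600 - 18|)
= min(7.7600, 3.2400) = 3.2400
Resolvent bound = 1/3.2400 = 0.3086

0.3086


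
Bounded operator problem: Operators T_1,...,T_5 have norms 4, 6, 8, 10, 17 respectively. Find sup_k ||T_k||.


By the Uniform Boundedness Principle, the supremum of norms is finite.
sup_k ||T_k|| = max(4, 6, 8, 10, 17) = 17

17


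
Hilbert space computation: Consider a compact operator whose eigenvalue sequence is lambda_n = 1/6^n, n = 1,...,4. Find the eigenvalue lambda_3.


The eigenvalue formula gives lambda_3 = 1/6^3
= 1/216
= 0.0046

0.0046


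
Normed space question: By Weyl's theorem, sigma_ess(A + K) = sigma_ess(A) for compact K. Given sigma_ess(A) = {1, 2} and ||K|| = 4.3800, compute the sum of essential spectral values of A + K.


By Weyl's theorem, the essential spectrum is invariant under compact perturbations.
sigma_ess(A + K) = sigma_ess(A) = {1, 2}
Sum = 1 + 2 = 3

3


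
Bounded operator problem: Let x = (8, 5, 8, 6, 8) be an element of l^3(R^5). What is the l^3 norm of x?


The l^3 norm = (sum |x_i|^3)^(1/3)
Sum of 3th powers = 512 + 125 + 512 + 216 + 512 = 1877
||x||_3 = (1877)^(1/3) = 12.3354

12.3354


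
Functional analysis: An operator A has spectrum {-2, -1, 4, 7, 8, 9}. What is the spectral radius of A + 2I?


Spectrum of A + 2I = {0, 1, 6, 9, 10, 11}
Spectral radius = max |lambda| over the shifted spectrum
= max(0, 1, 6, 9, 10, 11) = 11

11


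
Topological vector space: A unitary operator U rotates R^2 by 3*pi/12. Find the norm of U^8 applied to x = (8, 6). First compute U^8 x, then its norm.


U is a rotation by theta = 3*pi/12
U^8 = rotation by 8*theta = 24*pi/12 = 0*pi/12 (mod 2*pi)
cos(0*pi/12) = 1.0000, sin(0*pi/12) = 0.0000
U^8 x = (1.0000 * 8 - 0.0000 * 6, 0.0000 * 8 + 1.0000 * 6)
= (8.0000, 6.0000)
||U^8 x|| = sqrt(8.0000^2 + 6.0000^2) = sqrt(100.0000) = 10.0000

10.0000


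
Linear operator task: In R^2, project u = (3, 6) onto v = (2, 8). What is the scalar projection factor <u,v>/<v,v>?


Computing <u,v> = 3*2 + 6*8 = 54
Computing <v,v> = 2^2 + 8^2 = 68
Projection coefficient = 54/68 = 0.7941

0.7941


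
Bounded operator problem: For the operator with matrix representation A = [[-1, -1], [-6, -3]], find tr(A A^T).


trace(A * A^T) = sum of squares of all entries
= (-1)^2 + (-1)^2 + (-6)^2 + (-3)^2
= 1 + 1 + 36 + 9
= 47

47


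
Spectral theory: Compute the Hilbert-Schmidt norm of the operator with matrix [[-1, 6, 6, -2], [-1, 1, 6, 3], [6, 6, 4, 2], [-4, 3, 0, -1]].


The Hilbert-Schmidt norm is sqrt(sum of squares of all entries).
Sum of squares = (-1)^2 + 6^2 + 6^2 + (-2)^2 + (-1)^2 + 1^2 + 6^2 + 3^2 + 6^2 + 6^2 + 4^2 + 2^2 + (-4)^2 + 3^2 + 0^2 + (-1)^2
= 1 + 36 + 36 + 4 + 1 + 1 + 36 + 9 + 36 + 36 + 16 + 4 + 16 + 9 + 0 + 1 = 242
||T||_HS = sqrt(242) = 15.5563

15.5563


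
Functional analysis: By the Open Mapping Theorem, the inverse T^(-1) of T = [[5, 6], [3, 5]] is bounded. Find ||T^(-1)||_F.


det(T) = 5*5 - 6*3 = 7
T^(-1) = (1/7) * [[5, -6], [-3, 5]] = [[0.7143, -0.8571], [-0.4286, 0.7143]]
||T^(-1)||_F^2 = 0.7143^2 + (-0.8571)^2 + (-0.4286)^2 + 0.7143^2 = 1.9388
||T^(-1)||_F = sqrt(1.9388) = 1.3924

1.3924


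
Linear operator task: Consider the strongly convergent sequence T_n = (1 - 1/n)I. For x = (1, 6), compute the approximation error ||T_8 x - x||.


T_8 x - x = (1 - 1/8)x - x = -x/8
||x|| = sqrt(37) = 6.0828
||T_8 x - x|| = ||x||/8 = 6.0828/8 = 0.7603

0.7603


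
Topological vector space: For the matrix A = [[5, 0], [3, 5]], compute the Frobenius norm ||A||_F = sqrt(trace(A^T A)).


||A||_F^2 = sum a_ij^2
= 5^2 + 0^2 + 3^2 + 5^2
= 25 + 0 + 9 + 25 = 59
||A||_F = sqrt(59) = 7.6811

7.6811


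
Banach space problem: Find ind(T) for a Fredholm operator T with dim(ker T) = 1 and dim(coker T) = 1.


The Fredholm index is defined as ind(T) = dim(ker T) - dim(coker T)
= 1 - 1
= 0

0


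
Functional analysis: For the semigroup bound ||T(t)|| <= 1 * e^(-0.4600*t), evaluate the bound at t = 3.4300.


||T(3.4300)|| <= 1 * exp(-0.4600 * 3.4300)
= 1 * exp(-1.5778)
= 1 * 0.2064
= 0.2064

0.2064


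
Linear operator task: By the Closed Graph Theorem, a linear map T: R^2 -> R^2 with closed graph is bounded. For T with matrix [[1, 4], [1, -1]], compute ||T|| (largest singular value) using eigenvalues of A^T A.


A^T A = [[2, 3], [3, 17]]
trace(A^T A) = 19, det(A^T A) = 25
discriminant = 19^2 - 4*25 = 261
Largest eigenvalue of A^T A = (trace + sqrt(disc))/2 = 17.5777
||T|| = sqrt(17.5777) = 4.1926

4.1926


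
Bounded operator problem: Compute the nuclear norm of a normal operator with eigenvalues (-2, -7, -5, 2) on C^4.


For a normal operator, singular values equal |eigenvalues|.
Trace norm = sum |lambda_i| = 2 + 7 + 5 + 2
= 16

16


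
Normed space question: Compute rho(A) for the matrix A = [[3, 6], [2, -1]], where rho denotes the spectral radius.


For a 2x2 matrix, eigenvalues satisfy lambda^2 - (trace)*lambda + det = 0
trace = 3 + -1 = 2
det = 3*-1 - 6*2 = -15
discriminant = 2^2 - 4*(-15) = 64
spectral radius = max |eigenvalue| = 5.0000

5.0000


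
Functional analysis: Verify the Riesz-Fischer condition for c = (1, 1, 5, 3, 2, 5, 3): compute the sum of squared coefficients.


sum |c_n|^2 = 1^2 + 1^2 + 5^2 + 3^2 + 2^2 + 5^2 + 3^2
= 1 + 1 + 25 + 9 + 4 + 25 + 9
= 74

74


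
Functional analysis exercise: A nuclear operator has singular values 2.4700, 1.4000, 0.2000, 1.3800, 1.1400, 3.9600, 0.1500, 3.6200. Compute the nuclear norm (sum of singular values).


The nuclear norm is the sum of all singular values.
||T||_1 = 2.4700 + 1.4000 + 0.2000 + 1.3800 + 1.1400 + 3.9600 + 0.1500 + 3.6200
= 14.3200

14.3200


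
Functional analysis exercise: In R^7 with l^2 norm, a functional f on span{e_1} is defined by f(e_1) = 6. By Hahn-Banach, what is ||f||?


The norm of f is given by ||f|| = sup_{||x||=1} |f(x)|.
On span{e_1}, ||e_1|| = 1, so ||f|| = |f(e_1)| / ||e_1||
= |6| / 1 = 6.0000

6.0000


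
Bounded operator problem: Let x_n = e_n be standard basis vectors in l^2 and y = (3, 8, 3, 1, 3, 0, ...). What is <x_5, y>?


x_5 = e_5 is the standard basis vector with 1 in position 5.
<x_5, y> = y_5 = 3
As n -> infinity, <x_n, y> -> 0, confirming weak convergence of (x_n) to 0.

3


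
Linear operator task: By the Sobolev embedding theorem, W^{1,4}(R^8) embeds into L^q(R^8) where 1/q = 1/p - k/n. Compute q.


Using the Sobolev embedding formula: 1/q = 1/p - k/n
1/q = 1/4 - 1/8 = 1/8
q = 1/(1/8) = 8

8.0000


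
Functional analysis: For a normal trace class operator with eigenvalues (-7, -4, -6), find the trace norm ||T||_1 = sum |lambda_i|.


For a normal operator, singular values equal |eigenvalues|.
Trace norm = sum |lambda_i| = 7 + 4 + 6
= 17

17


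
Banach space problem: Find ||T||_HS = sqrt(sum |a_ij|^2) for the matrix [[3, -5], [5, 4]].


The Hilbert-Schmidt norm is sqrt(sum of squares of all entries).
Sum of squares = 3^2 + (-5)^2 + 5^2 + 4^2
= 9 + 25 + 25 + 16 = 75
||T||_HS = sqrt(75) = 8.6603

8.6603


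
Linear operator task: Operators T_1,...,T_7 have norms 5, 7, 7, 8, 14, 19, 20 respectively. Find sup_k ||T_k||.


By the Uniform Boundedness Principle, the supremum of norms is finite.
sup_k ||T_k|| = max(5, 7, 7, 8, 14, 19, 20) = 20

20


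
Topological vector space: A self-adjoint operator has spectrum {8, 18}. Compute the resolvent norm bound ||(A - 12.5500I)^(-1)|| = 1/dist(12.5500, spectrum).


dist(12.5500, {8, 18}) = min(|12.5500 - 8|, |12.5500 - 18|)
= min(4.5500, 5.4500) = 4.5500
Resolvent bound = 1/4.5500 = 0.2198

0.2198


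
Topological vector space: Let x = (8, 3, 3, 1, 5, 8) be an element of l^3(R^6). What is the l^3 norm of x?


The l^3 norm = (sum |x_i|^3)^(1/3)
Sum of 3th powers = 512 + 27 + 27 + 1 + 125 + 512 = 1204
||x||_3 = (1204)^(1/3) = 10.6384

10.6384


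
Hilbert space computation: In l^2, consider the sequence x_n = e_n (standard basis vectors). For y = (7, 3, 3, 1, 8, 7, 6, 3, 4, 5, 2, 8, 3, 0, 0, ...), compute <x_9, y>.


x_9 = e_9 is the standard basis vector with 1 in position 9.
<x_9, y> = y_9 = 4
As n -> infinity, <x_n, y> -> 0, confirming weak convergence of (x_n) to 0.

4


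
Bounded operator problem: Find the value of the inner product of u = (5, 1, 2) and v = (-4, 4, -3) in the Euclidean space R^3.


Computing the standard inner product <u, v> = sum u_i * v_i
= 5*-4 + 1*4 + 2*-3
= -20 + 4 + -6
= -22

-22


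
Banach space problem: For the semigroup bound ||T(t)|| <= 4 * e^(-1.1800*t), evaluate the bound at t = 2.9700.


||T(2.9700)|| <= 4 * exp(-1.1800 * 2.9700)
= 4 * exp(-3.5046)
= 4 * 0.0301
= 0.1202

0.1202


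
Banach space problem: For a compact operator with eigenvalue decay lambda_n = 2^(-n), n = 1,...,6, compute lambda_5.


The eigenvalue formula gives lambda_5 = 1/2^5
= 1/32
= 0.0312

0.0312


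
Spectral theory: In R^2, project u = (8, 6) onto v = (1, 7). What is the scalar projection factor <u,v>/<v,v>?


Computing <u,v> = 8*1 + 6*7 = 50
Computing <v,v> = 1^2 + 7^2 = 50
Projection coefficient = 50/50 = 1.0000

1.0000


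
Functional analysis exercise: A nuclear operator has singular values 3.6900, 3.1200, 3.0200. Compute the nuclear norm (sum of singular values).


The nuclear norm is the sum of all singular values.
||T||_1 = 3.6900 + 3.1200 + 3.0200
= 9.8300

9.8300


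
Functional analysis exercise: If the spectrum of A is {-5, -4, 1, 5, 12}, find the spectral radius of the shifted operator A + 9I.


Spectrum of A + 9I = {4, 5, 10, 14, 21}
Spectral radius = max |lambda| over the shifted spectrum
= max(4, 5, 10, 14, 21) = 21

21


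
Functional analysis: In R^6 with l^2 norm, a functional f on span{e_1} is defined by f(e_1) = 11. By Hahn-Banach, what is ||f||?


The norm of f is given by ||f|| = sup_{||x||=1} |f(x)|.
On span{e_1}, ||e_1|| = 1, so ||f|| = |f(e_1)| / ||e_1||
= |11| / 1 = 11.0000

11.0000


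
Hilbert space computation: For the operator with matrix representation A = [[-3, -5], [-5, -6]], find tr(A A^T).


trace(A * A^T) = sum of squares of all entries
= (-3)^2 + (-5)^2 + (-5)^2 + (-6)^2
= 9 + 25 + 25 + 36
= 95

95


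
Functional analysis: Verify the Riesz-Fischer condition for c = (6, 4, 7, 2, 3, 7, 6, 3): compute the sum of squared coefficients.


sum |c_n|^2 = 6^2 + 4^2 + 7^2 + 2^2 + 3^2 + 7^2 + 6^2 + 3^2
= 36 + 16 + 49 + 4 + 9 + 49 + 36 + 9
= 208

208


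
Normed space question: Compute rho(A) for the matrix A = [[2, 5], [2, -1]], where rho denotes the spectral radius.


For a 2x2 matrix, eigenvalues satisfy lambda^2 - (trace)*lambda + det = 0
trace = 2 + -1 = 1
det = 2*-1 - 5*2 = -12
discriminant = 1^2 - 4*(-12) = 49
spectral radius = max |eigenvalue| = 4.0000

4.0000


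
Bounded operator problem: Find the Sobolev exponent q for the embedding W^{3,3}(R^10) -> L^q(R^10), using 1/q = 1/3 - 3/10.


Using the Sobolev embedding formula: 1/q = 1/p - k/n
1/q = 1/3 - 3/10 = 1/30
q = 1/(1/30) = 30

30.0000


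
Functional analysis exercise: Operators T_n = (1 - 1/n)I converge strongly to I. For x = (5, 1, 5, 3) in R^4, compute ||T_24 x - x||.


T_24 x - x = (1 - 1/24)x - x = -x/24
||x|| = sqrt(60) = 7.7460
||T_24 x - x|| = ||x||/24 = 7.7460/24 = 0.3227

0.3227


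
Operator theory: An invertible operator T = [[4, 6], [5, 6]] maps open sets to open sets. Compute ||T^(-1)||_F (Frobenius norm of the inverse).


det(T) = 4*6 - 6*5 = -6
T^(-1) = (1/-6) * [[6, -6], [-5, 4]] = [[-1.0000, 1.0000], [0.8333, -0.6667]]
||T^(-1)||_F^2 = (-1.0000)^2 + 1.0000^2 + 0.8333^2 + (-0.6667)^2 = 3.1389
||T^(-1)||_F = sqrt(3.1389) = 1.7717

1.7717


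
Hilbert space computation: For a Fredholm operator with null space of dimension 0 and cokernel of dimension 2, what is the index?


The Fredholm index is defined as ind(T) = dim(ker T) - dim(coker T)
= 0 - 2
= -2

-2


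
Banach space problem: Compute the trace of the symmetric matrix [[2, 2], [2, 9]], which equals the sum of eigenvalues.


For a self-adjoint (symmetric) matrix, the eigenvalues are real.
The sum of eigenvalues equals the trace of the matrix.
trace = 2 + 9 = 11

11


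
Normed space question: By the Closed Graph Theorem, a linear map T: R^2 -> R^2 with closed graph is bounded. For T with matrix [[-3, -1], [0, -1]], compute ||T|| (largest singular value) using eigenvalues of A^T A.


A^T A = [[9, 3], [3, 2]]
trace(A^T A) = 11, det(A^T A) = 9
discriminant = 11^2 - 4*9 = 85
Largest eigenvalue of A^T A = (trace + sqrt(disc))/2 = 10.1098
||T|| = sqrt(10.1098) = 3.1796

3.1796
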